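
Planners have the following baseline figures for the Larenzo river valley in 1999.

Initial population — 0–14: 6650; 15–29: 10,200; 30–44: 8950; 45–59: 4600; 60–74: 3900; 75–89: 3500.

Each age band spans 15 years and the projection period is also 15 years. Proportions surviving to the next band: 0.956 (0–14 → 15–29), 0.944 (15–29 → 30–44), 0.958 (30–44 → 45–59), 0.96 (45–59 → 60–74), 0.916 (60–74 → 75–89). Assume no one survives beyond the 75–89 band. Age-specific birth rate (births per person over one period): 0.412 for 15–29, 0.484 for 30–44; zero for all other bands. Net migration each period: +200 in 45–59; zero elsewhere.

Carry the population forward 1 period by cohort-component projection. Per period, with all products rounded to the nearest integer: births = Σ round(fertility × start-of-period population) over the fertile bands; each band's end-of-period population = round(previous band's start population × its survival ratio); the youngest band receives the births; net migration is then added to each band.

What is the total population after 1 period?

41282

[period 1]
Births: 10200 × 0.412 = 4202 ; 8950 × 0.484 = 4332 — total 8534
15–29: 6650 × 0.956 = 6357
30–44: 10200 × 0.944 = 9629
45–59: 8950 × 0.958 = 8574
60–74: 4600 × 0.96 = 4416
75–89: 3900 × 0.916 = 3572
Net migration: 45–59 + 200 → 8774
→ [8534, 6357, 9629, 8774, 4416, 3572]
Total after period 1: 8534 + 6357 + 9629 + 8774 + 4416 + 3572 = 41282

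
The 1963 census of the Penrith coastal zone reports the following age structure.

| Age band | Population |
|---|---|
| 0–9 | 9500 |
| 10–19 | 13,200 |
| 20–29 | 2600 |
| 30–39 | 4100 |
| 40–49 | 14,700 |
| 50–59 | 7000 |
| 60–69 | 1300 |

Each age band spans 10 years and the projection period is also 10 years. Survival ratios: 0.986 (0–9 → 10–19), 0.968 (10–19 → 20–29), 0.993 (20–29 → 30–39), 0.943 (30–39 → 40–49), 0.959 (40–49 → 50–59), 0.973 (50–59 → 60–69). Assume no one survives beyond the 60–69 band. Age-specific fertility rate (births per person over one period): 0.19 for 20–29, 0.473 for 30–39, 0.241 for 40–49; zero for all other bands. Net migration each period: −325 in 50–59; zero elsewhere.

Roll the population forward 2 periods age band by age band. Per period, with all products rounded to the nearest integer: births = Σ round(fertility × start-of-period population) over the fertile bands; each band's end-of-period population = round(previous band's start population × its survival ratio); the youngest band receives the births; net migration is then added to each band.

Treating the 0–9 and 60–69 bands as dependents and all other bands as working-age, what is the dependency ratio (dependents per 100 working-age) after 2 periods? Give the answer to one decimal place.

53.7

— Period 1 —
Births: 2600 × 0.19 = 494 ; 4100 × 0.473 = 1939 ; 14700 × 0.241 = 3543 ⇒ total 5976
10–19: 9500 × 0.986 = 9367
20–29: 13200 × 0.968 = 12778
30–39: 2600 × 0.993 = 2582
40–49: 4100 × 0.943 = 3866
50–59: 14700 × 0.959 = 14097
60–69: 7000 × 0.973 = 6811
Net migration: 50–59 − 325 → 13772
Population now: 0–9=5976, 10–19=9367, 20–29=12778, 30–39=2582, 40–49=3866, 50–59=13772, 60–69=6811
— Period 2 —
Births: 12778 × 0.19 = 2428 ; 2582 × 0.473 = 1221 ; 3866 × 0.241 = 932 ⇒ total 4581
10–19: 5976 × 0.986 = 5892
20–29: 9367 × 0.968 = 9067
30–39: 12778 × 0.993 = 12689
40–49: 2582 × 0.943 = 2435
50–59: 3866 × 0.959 = 3707
60–69: 13772 × 0.973 = 13400
Net migration: 50–59 − 325 → 3382
Population now: 0–9=4581, 10–19=5892, 20–29=9067, 30–39=12689, 40–49=2435, 50–59=3382, 60–69=13400
Dependents (band 0–9 + band 60–69) = 4581 + 13400 = 17981; working-age = 33465; ratio = 17981/33465 × 100 = 53.7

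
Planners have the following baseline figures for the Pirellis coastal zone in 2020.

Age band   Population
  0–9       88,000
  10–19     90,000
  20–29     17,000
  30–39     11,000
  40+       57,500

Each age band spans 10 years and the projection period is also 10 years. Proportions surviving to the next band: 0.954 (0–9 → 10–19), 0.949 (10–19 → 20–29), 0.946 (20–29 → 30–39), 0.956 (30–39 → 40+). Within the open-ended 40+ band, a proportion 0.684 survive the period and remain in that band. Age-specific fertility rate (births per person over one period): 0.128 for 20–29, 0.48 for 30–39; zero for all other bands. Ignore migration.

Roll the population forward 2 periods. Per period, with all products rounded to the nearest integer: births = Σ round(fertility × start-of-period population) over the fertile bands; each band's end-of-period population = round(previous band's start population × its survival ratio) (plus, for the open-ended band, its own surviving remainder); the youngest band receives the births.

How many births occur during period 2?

Period 1:
Births: 17000 × 0.128 = 2176, 11000 × 0.48 = 5280 → 7456
10–19: 88000 × 0.954 = 83952
20–29: 90000 × 0.949 = 85410
30–39: 17000 × 0.946 = 16082
40+: 11000 × 0.956 + 57500 × 0.684 = 10516 + 39330 = 49846
Giving 7456 / 83952 / 85410 / 16082 / 49846.
Period 2:
Births: 85410 × 0.128 = 10932, 16082 × 0.48 = 7719 → 18651
10–19: 7456 × 0.954 = 7113
20–29: 83952 × 0.949 = 79670
30–39: 85410 × 0.946 = 80798
40+: 16082 × 0.956 + 49846 × 0.684 = 15374 + 34095 = 49469
Giving 18651 / 7113 / 79670 / 80798 / 49469.

18651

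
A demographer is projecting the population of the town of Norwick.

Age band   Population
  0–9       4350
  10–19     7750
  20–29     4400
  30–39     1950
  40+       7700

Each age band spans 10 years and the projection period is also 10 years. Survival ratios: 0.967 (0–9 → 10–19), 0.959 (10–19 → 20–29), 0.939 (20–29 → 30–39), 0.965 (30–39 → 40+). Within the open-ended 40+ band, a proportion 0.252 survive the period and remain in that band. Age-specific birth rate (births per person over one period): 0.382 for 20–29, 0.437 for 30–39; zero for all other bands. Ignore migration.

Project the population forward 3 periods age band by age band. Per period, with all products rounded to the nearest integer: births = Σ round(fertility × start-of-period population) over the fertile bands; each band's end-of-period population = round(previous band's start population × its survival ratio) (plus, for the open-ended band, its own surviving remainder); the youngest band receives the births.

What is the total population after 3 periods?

23202

Call the bands 1 to 5, youngest first.
After projecting period 1:
Births: 4400 * 0.382 = 1681 ; 1950 * 0.437 = 852 — total 2533
Band 2: 4350 * 0.967 = 4206
Band 3: 7750 * 0.959 = 7432
Band 4: 4400 * 0.939 = 4132
Band 5: 1950 * 0.965 + 7700 * 0.252 = 1882 + 1940 = 3822
Population now: 0–9=2533, 10–19=4206, 20–29=7432, 30–39=4132, 40+=3822
After projecting period 2:
Births: 7432 * 0.382 = 2839 ; 4132 * 0.437 = 1806 — total 4645
Band 2: 2533 * 0.967 = 2449
Band 3: 4206 * 0.959 = 4034
Band 4: 7432 * 0.939 = 6979
Band 5: 4132 * 0.965 + 3822 * 0.252 = 3987 + 963 = 4950
Population now: 0–9=4645, 10–19=2449, 20–29=4034, 30–39=6979, 40+=4950
After projecting period 3:
Births: 4034 * 0.382 = 1541 ; 6979 * 0.437 = 3050 — total 4591
Band 2: 4645 * 0.967 = 4492
Band 3: 2449 * 0.959 = 2349
Band 4: 4034 * 0.939 = 3788
Band 5: 6979 * 0.965 + 4950 * 0.252 = 6735 + 1247 = 7982
Population now: 0–9=4591, 10–19=4492, 20–29=2349, 30–39=3788, 40+=7982
Total after period 3: 4591 + 4492 + 2349 + 3788 + 7982 = 23202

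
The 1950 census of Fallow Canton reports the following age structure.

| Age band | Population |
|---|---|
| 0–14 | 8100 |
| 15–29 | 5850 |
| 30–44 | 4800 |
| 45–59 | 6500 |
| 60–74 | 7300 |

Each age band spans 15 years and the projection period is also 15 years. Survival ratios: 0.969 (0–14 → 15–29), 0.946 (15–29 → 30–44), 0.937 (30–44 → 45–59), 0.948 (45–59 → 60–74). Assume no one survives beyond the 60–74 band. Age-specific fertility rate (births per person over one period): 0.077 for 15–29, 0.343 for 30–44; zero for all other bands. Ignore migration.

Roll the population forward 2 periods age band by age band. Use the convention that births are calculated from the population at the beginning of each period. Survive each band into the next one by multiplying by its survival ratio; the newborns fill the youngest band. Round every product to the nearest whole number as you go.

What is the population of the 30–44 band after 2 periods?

(Bands numbered youngest = 1 to oldest = 5.)
Period 1.
Births: 5850 * 0.077 = 450  |  4800 * 0.343 = 1646 → total 2096
Band 2: 8100 * 0.969 = 7849
Band 3: 5850 * 0.946 = 5534
Band 4: 4800 * 0.937 = 4498
Band 5: 6500 * 0.948 = 6162
→ [2096, 7849, 5534, 4498, 6162]
Period 2.
Births: 7849 * 0.077 = 604  |  5534 * 0.343 = 1898 → total 2502
Band 2: 2096 * 0.969 = 2031
Band 3: 7849 * 0.946 = 7425
Band 4: 5534 * 0.937 = 5185
Band 5: 4498 * 0.948 = 4264
→ [2502, 2031, 7425, 5185, 4264]

7425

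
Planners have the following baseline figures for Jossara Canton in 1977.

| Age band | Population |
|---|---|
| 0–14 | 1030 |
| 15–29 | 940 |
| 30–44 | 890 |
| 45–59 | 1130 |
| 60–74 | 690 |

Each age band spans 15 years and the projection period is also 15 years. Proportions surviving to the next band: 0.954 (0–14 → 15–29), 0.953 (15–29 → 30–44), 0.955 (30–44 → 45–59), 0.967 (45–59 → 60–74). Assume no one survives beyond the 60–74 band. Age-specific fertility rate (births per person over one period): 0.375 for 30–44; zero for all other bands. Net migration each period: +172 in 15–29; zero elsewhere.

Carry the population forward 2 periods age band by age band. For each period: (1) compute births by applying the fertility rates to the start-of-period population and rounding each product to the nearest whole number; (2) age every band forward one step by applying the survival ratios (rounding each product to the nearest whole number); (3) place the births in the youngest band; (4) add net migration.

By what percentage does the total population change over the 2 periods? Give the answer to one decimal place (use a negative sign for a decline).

Period 1:
Births: 890 × 0.375 = 334
15–29: 1030 × 0.954 = 983
30–44: 940 × 0.953 = 896
45–59: 890 × 0.955 = 850
60–74: 1130 × 0.967 = 1093
Net migration: 15–29 + 172 → 1155
End of period: [334, 1155, 896, 850, 1093]
Period 2:
Births: 896 × 0.375 = 336
15–29: 334 × 0.954 = 319
30–44: 1155 × 0.953 = 1101
45–59: 896 × 0.955 = 856
60–74: 850 × 0.967 = 822
Net migration: 15–29 + 172 → 491
End of period: [336, 491, 1101, 856, 822]
Total: 4680 → 3606; change = -1074; percentage change = -22.9%

-22.9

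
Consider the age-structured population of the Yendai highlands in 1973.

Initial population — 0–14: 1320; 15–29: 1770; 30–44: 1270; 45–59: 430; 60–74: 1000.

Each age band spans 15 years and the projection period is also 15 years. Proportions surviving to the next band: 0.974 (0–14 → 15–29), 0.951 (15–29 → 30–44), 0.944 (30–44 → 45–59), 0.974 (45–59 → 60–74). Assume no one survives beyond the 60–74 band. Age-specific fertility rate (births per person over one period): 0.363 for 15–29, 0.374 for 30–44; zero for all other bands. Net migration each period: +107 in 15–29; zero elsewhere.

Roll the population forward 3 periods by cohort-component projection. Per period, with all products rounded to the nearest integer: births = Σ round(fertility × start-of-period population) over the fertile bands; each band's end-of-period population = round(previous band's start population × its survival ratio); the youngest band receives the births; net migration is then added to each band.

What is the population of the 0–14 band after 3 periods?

930

After projecting period 1:
Births: 1770 * 0.363 = 643 ; 1270 * 0.374 = 475 → 1118
15–29: 1320 * 0.974 = 1286
30–44: 1770 * 0.951 = 1683
45–59: 1270 * 0.944 = 1199
60–74: 430 * 0.974 = 419
Net migration: 15–29 + 107 → 1393
Population now: 0–14=1118, 15–29=1393, 30–44=1683, 45–59=1199, 60–74=419
After projecting period 2:
Births: 1393 * 0.363 = 506 ; 1683 * 0.374 = 629 → 1135
15–29: 1118 * 0.974 = 1089
30–44: 1393 * 0.951 = 1325
45–59: 1683 * 0.944 = 1589
60–74: 1199 * 0.974 = 1168
Net migration: 15–29 + 107 → 1196
Population now: 0–14=1135, 15–29=1196, 30–44=1325, 45–59=1589, 60–74=1168
After projecting period 3:
Births: 1196 * 0.363 = 434 ; 1325 * 0.374 = 496 → 930
15–29: 1135 * 0.974 = 1105
30–44: 1196 * 0.951 = 1137
45–59: 1325 * 0.944 = 1251
60–74: 1589 * 0.974 = 1548
Net migration: 15–29 + 107 → 1212
Population now: 0–14=930, 15–29=1212, 30–44=1137, 45–59=1251, 60–74=1548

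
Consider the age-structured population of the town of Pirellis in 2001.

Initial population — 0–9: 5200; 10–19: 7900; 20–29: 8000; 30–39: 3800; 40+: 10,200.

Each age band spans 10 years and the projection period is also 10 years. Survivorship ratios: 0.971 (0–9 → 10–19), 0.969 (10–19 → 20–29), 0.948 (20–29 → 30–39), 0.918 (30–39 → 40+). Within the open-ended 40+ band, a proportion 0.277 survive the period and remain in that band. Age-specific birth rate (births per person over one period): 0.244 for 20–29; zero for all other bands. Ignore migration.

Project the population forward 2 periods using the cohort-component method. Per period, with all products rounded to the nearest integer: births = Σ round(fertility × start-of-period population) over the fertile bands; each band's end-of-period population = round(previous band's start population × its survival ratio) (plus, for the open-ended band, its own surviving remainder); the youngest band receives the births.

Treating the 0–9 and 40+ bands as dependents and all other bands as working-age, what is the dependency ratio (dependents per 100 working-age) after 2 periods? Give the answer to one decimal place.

Call the groups 1 to 5, youngest first.
After projecting period 1:
Births: 8000 × 0.244 = 1952
Group 2: 5200 × 0.971 = 5049
Group 3: 7900 × 0.969 = 7655
Group 4: 8000 × 0.948 = 7584
Group 5: 3800 × 0.918 + 10200 × 0.277 = 3488 + 2825 = 6313
→ [1952, 5049, 7655, 7584, 6313]
After projecting period 2:
Births: 7655 × 0.244 = 1868
Group 2: 1952 × 0.971 = 1895
Group 3: 5049 × 0.969 = 4892
Group 4: 7655 × 0.948 = 7257
Group 5: 7584 × 0.918 + 6313 × 0.277 = 6962 + 1749 = 8711
→ [1868, 1895, 4892, 7257, 8711]
Dependents (band 0–9 + band 40+) = 1868 + 8711 = 10579; working-age = 14044; ratio = 10579/14044 × 100 = 75.3

75.3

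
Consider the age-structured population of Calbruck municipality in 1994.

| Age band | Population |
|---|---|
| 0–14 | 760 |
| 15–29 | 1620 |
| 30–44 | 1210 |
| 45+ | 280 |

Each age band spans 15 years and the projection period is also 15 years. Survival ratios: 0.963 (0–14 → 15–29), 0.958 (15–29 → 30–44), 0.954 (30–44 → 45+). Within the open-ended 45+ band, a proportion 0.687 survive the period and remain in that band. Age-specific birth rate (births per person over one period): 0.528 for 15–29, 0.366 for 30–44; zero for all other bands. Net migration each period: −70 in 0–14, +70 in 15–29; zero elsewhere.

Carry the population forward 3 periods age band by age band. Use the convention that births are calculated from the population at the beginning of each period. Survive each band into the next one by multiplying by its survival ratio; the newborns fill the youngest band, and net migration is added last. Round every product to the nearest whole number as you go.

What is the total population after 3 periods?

5416

Period 1:
Births: 1620 × 0.528 = 855, 1210 × 0.366 = 443 → total 1298
15–29: 760 × 0.963 = 732
30–44: 1620 × 0.958 = 1552
45+: 1210 × 0.954 + 280 × 0.687 = 1154 + 192 = 1346
Net migration: 0–14 − 70 → 1228; 15–29 + 70 → 802
Population now: 0–14=1228, 15–29=802, 30–44=1552, 45+=1346
Period 2:
Births: 802 × 0.528 = 423, 1552 × 0.366 = 568 → total 991
15–29: 1228 × 0.963 = 1183
30–44: 802 × 0.958 = 768
45+: 1552 × 0.954 + 1346 × 0.687 = 1481 + 925 = 2406
Net migration: 0–14 − 70 → 921; 15–29 + 70 → 1253
Population now: 0–14=921, 15–29=1253, 30–44=768, 45+=2406
Period 3:
Births: 1253 × 0.528 = 662, 768 × 0.366 = 281 → total 943
15–29: 921 × 0.963 = 887
30–44: 1253 × 0.958 = 1200
45+: 768 × 0.954 + 2406 × 0.687 = 733 + 1653 = 2386
Net migration: 0–14 − 70 → 873; 15–29 + 70 → 957
Population now: 0–14=873, 15–29=957, 30–44=1200, 45+=2386
Total after period 3: 873 + 957 + 1200 + 2386 = 5416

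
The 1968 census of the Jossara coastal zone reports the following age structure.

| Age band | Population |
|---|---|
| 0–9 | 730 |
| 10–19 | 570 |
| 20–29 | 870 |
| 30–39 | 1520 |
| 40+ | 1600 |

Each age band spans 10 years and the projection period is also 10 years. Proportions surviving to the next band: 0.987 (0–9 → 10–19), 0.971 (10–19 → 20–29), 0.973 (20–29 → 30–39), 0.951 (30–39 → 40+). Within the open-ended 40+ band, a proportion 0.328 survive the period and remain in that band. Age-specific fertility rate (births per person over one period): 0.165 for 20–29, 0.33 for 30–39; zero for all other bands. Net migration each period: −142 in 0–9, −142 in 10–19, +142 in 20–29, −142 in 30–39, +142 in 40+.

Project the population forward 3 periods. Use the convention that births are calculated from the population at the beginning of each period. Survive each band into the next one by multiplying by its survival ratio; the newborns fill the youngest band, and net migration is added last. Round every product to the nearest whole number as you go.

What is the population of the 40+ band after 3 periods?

1144

Let band 1 be 0–9 through band 5 = 40+.
— Period 1 —
Births: 870 * 0.165 = 144 ; 1520 * 0.33 = 502 — total 646
Band 2: 730 * 0.987 = 721
Band 3: 570 * 0.971 = 553
Band 4: 870 * 0.973 = 847
Band 5: 1520 * 0.951 + 1600 * 0.328 = 1446 + 525 = 1971
Net migration: Band 1 − 142 → 504; Band 2 − 142 → 579; Band 3 + 142 → 695; Band 4 − 142 → 705; Band 5 + 142 → 2113
End of period: [504, 579, 695, 705, 2113]
— Period 2 —
Births: 695 * 0.165 = 115 ; 705 * 0.33 = 233 — total 348
Band 2: 504 * 0.987 = 497
Band 3: 579 * 0.971 = 562
Band 4: 695 * 0.973 = 676
Band 5: 705 * 0.951 + 2113 * 0.328 = 670 + 693 = 1363
Net migration: Band 1 − 142 → 206; Band 2 − 142 → 355; Band 3 + 142 → 704; Band 4 − 142 → 534; Band 5 + 142 → 1505
End of period: [206, 355, 704, 534, 1505]
— Period 3 —
Births: 704 * 0.165 = 116 ; 534 * 0.33 = 176 — total 292
Band 2: 206 * 0.987 = 203
Band 3: 355 * 0.971 = 345
Band 4: 704 * 0.973 = 685
Band 5: 534 * 0.951 + 1505 * 0.328 = 508 + 494 = 1002
Net migration: Band 1 − 142 → 150; Band 2 − 142 → 61; Band 3 + 142 → 487; Band 4 − 142 → 543; Band 5 + 142 → 1144
End of period: [150, 61, 487, 543, 1144]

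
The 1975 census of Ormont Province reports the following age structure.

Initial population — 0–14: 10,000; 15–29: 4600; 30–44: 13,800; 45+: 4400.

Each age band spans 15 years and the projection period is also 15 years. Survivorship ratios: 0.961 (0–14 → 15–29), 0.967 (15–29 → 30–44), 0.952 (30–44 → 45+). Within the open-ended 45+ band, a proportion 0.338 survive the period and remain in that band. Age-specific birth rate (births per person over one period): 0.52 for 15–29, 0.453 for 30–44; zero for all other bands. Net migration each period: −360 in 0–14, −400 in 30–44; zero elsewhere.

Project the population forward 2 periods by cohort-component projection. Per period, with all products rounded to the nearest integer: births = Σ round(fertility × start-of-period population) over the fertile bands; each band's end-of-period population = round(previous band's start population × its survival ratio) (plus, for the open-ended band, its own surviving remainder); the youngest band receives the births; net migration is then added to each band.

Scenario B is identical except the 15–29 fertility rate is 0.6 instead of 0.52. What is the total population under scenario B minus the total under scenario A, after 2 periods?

Period 1:
Births: 4600 × 0.52 = 2392, 13800 × 0.453 = 6251 → total 8643
15–29: 10000 × 0.961 = 9610
30–44: 4600 × 0.967 = 4448
45+: 13800 × 0.952 + 4400 × 0.338 = 13138 + 1487 = 14625
Net migration: 0–14 − 360 → 8283; 30–44 − 400 → 4048
Giving 8283 / 9610 / 4048 / 14625.
Period 2:
Births: 9610 × 0.52 = 4997, 4048 × 0.453 = 1834 → total 6831
15–29: 8283 × 0.961 = 7960
30–44: 9610 × 0.967 = 9293
45+: 4048 × 0.952 + 14625 × 0.338 = 3854 + 4943 = 8797
Net migration: 0–14 − 360 → 6471; 30–44 − 400 → 8893
Giving 6471 / 7960 / 8893 / 8797.
Scenario A total after 2 periods: 32121
Scenario B projection —
Period 1:
Births: 4600 × 0.6 = 2760, 13800 × 0.453 = 6251 → total 9011
15–29: 10000 × 0.961 = 9610
30–44: 4600 × 0.967 = 4448
45+: 13800 × 0.952 + 4400 × 0.338 = 13138 + 1487 = 14625
Net migration: 0–14 − 360 → 8651; 30–44 − 400 → 4048
Giving 8651 / 9610 / 4048 / 14625.
Period 2:
Births: 9610 × 0.6 = 5766, 4048 × 0.453 = 1834 → total 7600
15–29: 8651 × 0.961 = 8314
30–44: 9610 × 0.967 = 9293
45+: 4048 × 0.952 + 14625 × 0.338 = 3854 + 4943 = 8797
Net migration: 0–14 − 360 → 7240; 30–44 − 400 → 8893
Giving 7240 / 8314 / 8893 / 8797.
Scenario B total after 2 periods: 33244
Difference B − A = 33244 − 32121 = 1123

1123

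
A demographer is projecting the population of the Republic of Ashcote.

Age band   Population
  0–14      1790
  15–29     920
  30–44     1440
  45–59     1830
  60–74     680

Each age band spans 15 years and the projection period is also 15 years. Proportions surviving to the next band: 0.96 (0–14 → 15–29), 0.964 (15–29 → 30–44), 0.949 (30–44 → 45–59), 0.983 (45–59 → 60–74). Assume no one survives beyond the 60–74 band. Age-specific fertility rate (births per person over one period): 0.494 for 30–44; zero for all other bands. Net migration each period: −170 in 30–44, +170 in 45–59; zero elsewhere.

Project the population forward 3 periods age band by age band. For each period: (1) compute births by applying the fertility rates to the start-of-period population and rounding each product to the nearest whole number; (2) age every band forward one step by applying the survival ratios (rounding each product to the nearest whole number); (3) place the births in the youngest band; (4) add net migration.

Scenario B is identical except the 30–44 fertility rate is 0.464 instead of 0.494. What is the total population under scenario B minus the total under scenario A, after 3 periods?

-104

— Period 1 —
Births: 1440 × 0.494 = 711
15–29: 1790 × 0.96 = 1718
30–44: 920 × 0.964 = 887
45–59: 1440 × 0.949 = 1367
60–74: 1830 × 0.983 = 1799
Net migration: 30–44 − 170 → 717; 45–59 + 170 → 1537
Giving 711 / 1718 / 717 / 1537 / 1799.
— Period 2 —
Births: 717 × 0.494 = 354
15–29: 711 × 0.96 = 683
30–44: 1718 × 0.964 = 1656
45–59: 717 × 0.949 = 680
60–74: 1537 × 0.983 = 1511
Net migration: 30–44 − 170 → 1486; 45–59 + 170 → 850
Giving 354 / 683 / 1486 / 850 / 1511.
— Period 3 —
Births: 1486 × 0.494 = 734
15–29: 354 × 0.96 = 340
30–44: 683 × 0.964 = 658
45–59: 1486 × 0.949 = 1410
60–74: 850 × 0.983 = 836
Net migration: 30–44 − 170 → 488; 45–59 + 170 → 1580
Giving 734 / 340 / 488 / 1580 / 836.
Scenario A total after 3 periods: 3978
Scenario B projection —
— Period 1 —
Births: 1440 × 0.464 = 668
15–29: 1790 × 0.96 = 1718
30–44: 920 × 0.964 = 887
45–59: 1440 × 0.949 = 1367
60–74: 1830 × 0.983 = 1799
Net migration: 30–44 − 170 → 717; 45–59 + 170 → 1537
Giving 668 / 1718 / 717 / 1537 / 1799.
— Period 2 —
Births: 717 × 0.464 = 333
15–29: 668 × 0.96 = 641
30–44: 1718 × 0.964 = 1656
45–59: 717 × 0.949 = 680
60–74: 1537 × 0.983 = 1511
Net migration: 30–44 − 170 → 1486; 45–59 + 170 → 850
Giving 333 / 641 / 1486 / 850 / 1511.
— Period 3 —
Births: 1486 × 0.464 = 690
15–29: 333 × 0.96 = 320
30–44: 641 × 0.964 = 618
45–59: 1486 × 0.949 = 1410
60–74: 850 × 0.983 = 836
Net migration: 30–44 − 170 → 448; 45–59 + 170 → 1580
Giving 690 / 320 / 448 / 1580 / 836.
Scenario B total after 3 periods: 3874
Difference B − A = 3874 − 3978 = -104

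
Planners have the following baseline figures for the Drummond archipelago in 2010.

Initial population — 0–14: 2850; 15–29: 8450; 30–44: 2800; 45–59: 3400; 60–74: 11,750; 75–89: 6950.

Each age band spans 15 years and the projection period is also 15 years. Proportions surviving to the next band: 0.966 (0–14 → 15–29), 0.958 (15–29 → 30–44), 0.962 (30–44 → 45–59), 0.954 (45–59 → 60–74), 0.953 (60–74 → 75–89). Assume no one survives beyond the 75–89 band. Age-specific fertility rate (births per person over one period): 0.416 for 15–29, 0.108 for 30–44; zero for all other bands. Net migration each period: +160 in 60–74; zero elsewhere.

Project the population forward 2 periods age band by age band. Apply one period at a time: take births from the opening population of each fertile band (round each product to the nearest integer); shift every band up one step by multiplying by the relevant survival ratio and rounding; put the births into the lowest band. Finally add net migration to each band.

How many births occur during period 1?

3817

Let group 1 be 0–14 through group 6 = 75–89.
After projecting period 1:
Births: 8450 × 0.416 = 3515  |  2800 × 0.108 = 302 → 3817
Group 2: 2850 × 0.966 = 2753
Group 3: 8450 × 0.958 = 8095
Group 4: 2800 × 0.962 = 2694
Group 5: 3400 × 0.954 = 3244
Group 6: 11750 × 0.953 = 11198
Net migration: Group 5 + 160 → 3404
End of period: [3817, 2753, 8095, 2694, 3404, 11198]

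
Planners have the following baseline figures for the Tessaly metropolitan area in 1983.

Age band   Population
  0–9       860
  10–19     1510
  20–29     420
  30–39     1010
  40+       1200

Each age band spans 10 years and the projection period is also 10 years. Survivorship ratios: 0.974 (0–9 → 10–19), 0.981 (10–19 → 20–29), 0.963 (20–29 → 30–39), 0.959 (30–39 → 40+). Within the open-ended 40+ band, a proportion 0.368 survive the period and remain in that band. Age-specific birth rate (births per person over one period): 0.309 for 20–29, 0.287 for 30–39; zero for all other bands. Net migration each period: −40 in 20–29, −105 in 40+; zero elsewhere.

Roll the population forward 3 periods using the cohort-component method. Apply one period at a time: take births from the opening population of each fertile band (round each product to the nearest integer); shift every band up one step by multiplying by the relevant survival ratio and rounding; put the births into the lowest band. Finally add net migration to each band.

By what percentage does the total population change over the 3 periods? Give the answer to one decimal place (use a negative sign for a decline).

(Groups numbered youngest = 1 to oldest = 5.)
[period 1]
Births: 420 * 0.309 = 130  |  1010 * 0.287 = 290 ⇒ total 420
Group 2: 860 * 0.974 = 838
Group 3: 1510 * 0.981 = 1481
Group 4: 420 * 0.963 = 404
Group 5: 1010 * 0.959 + 1200 * 0.368 = 969 + 442 = 1411
Net migration: Group 3 − 40 → 1441; Group 5 − 105 → 1306
→ [420, 838, 1441, 404, 1306]
[period 2]
Births: 1441 * 0.309 = 445  |  404 * 0.287 = 116 ⇒ total 561
Group 2: 420 * 0.974 = 409
Group 3: 838 * 0.981 = 822
Group 4: 1441 * 0.963 = 1388
Group 5: 404 * 0.959 + 1306 * 0.368 = 387 + 481 = 868
Net migration: Group 3 − 40 → 782; Group 5 − 105 → 763
→ [561, 409, 782, 1388, 763]
[period 3]
Births: 782 * 0.309 = 242  |  1388 * 0.287 = 398 ⇒ total 640
Group 2: 561 * 0.974 = 546
Group 3: 409 * 0.981 = 401
Group 4: 782 * 0.963 = 753
Group 5: 1388 * 0.959 + 763 * 0.368 = 1331 + 281 = 1612
Net migration: Group 3 − 40 → 361; Group 5 − 105 → 1507
→ [640, 546, 361, 753, 1507]
Total: 5000 → 3807; change = -1193; percentage change = -23.9%

-23.9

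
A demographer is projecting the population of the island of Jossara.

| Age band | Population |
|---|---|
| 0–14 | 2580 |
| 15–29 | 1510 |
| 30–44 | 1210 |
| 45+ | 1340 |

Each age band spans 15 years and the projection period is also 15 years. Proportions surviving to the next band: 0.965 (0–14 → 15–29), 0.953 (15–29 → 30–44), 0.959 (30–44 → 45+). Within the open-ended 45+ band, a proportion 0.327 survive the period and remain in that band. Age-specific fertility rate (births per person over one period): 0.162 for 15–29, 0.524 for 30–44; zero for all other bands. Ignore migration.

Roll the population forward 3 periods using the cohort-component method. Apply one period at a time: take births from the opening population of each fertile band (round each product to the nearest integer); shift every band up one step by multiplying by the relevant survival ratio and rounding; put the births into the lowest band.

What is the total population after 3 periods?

6203

Let band 1 be 0–14 through band 4 = 45+.
Period 1.
Births: 1510 × 0.162 = 245 ; 1210 × 0.524 = 634 → total 879
Band 2: 2580 × 0.965 = 2490
Band 3: 1510 × 0.953 = 1439
Band 4: 1210 × 0.959 + 1340 × 0.327 = 1160 + 438 = 1598
End of period: [879, 2490, 1439, 1598]
Period 2.
Births: 2490 × 0.162 = 403 ; 1439 × 0.524 = 754 → total 1157
Band 2: 879 × 0.965 = 848
Band 3: 2490 × 0.953 = 2373
Band 4: 1439 × 0.959 + 1598 × 0.327 = 1380 + 523 = 1903
End of period: [1157, 848, 2373, 1903]
Period 3.
Births: 848 × 0.162 = 137 ; 2373 × 0.524 = 1243 → total 1380
Band 2: 1157 × 0.965 = 1117
Band 3: 848 × 0.953 = 808
Band 4: 2373 × 0.959 + 1903 × 0.327 = 2276 + 622 = 2898
End of period: [1380, 1117, 808, 2898]
Total after period 3: 1380 + 1117 + 808 + 2898 = 6203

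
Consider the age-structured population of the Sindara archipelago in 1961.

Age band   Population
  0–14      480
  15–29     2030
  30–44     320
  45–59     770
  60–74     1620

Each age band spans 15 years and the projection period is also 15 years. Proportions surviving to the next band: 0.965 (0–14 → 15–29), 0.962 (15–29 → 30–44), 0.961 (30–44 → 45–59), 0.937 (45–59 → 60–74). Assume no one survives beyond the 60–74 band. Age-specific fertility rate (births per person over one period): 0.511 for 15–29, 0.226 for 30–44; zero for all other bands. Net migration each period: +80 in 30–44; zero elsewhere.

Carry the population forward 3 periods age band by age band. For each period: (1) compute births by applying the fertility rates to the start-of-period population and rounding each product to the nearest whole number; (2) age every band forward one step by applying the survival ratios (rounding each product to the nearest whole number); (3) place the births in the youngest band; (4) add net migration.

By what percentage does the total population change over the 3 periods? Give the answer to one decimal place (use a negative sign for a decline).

[period 1]
Births: 2030 × 0.511 = 1037 ; 320 × 0.226 = 72 → 1109
15–29: 480 × 0.965 = 463
30–44: 2030 × 0.962 = 1953
45–59: 320 × 0.961 = 308
60–74: 770 × 0.937 = 721
Net migration: 30–44 + 80 → 2033
Population now: 0–14=1109, 15–29=463, 30–44=2033, 45–59=308, 60–74=721
[period 2]
Births: 463 × 0.511 = 237 ; 2033 × 0.226 = 459 → 696
15–29: 1109 × 0.965 = 1070
30–44: 463 × 0.962 = 445
45–59: 2033 × 0.961 = 1954
60–74: 308 × 0.937 = 289
Net migration: 30–44 + 80 → 525
Population now: 0–14=696, 15–29=1070, 30–44=525, 45–59=1954, 60–74=289
[period 3]
Births: 1070 × 0.511 = 547 ; 525 × 0.226 = 119 → 666
15–29: 696 × 0.965 = 672
30–44: 1070 × 0.962 = 1029
45–59: 525 × 0.961 = 505
60–74: 1954 × 0.937 = 1831
Net migration: 30–44 + 80 → 1109
Population now: 0–14=666, 15–29=672, 30–44=1109, 45–59=505, 60–74=1831
Total: 5220 → 4783; change = -437; percentage change = -8.4%

-8.4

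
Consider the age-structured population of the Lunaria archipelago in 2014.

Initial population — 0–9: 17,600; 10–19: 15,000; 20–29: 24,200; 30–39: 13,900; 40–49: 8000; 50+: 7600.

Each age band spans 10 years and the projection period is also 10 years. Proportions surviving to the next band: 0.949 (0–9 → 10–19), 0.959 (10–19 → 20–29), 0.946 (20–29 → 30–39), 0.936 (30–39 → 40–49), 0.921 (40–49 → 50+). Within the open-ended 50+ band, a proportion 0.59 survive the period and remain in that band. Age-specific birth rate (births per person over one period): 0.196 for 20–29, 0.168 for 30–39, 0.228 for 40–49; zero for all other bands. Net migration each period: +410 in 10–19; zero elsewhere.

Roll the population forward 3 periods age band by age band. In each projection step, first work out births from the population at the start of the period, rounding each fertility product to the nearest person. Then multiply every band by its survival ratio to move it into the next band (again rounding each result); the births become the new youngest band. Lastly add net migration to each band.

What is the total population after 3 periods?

Call the bands 1 to 6, youngest first.
After projecting period 1:
Births: 24200 * 0.196 = 4743, 13900 * 0.168 = 2335, 8000 * 0.228 = 1824 → total 8902
Band 2: 17600 * 0.949 = 16702
Band 3: 15000 * 0.959 = 14385
Band 4: 24200 * 0.946 = 22893
Band 5: 13900 * 0.936 = 13010
Band 6: 8000 * 0.921 + 7600 * 0.59 = 7368 + 4484 = 11852
Net migration: Band 2 + 410 → 17112
Population now: 0–9=8902, 10–19=17112, 20–29=14385, 30–39=22893, 40–49=13010, 50+=11852
After projecting period 2:
Births: 14385 * 0.196 = 2819, 22893 * 0.168 = 3846, 13010 * 0.228 = 2966 → total 9631
Band 2: 8902 * 0.949 = 8448
Band 3: 17112 * 0.959 = 16410
Band 4: 14385 * 0.946 = 13608
Band 5: 22893 * 0.936 = 21428
Band 6: 13010 * 0.921 + 11852 * 0.59 = 11982 + 6993 = 18975
Net migration: Band 2 + 410 → 8858
Population now: 0–9=9631, 10–19=8858, 20–29=16410, 30–39=13608, 40–49=21428, 50+=18975
After projecting period 3:
Births: 16410 * 0.196 = 3216, 13608 * 0.168 = 2286, 21428 * 0.228 = 4886 → total 10388
Band 2: 9631 * 0.949 = 9140
Band 3: 8858 * 0.959 = 8495
Band 4: 16410 * 0.946 = 15524
Band 5: 13608 * 0.936 = 12737
Band 6: 21428 * 0.921 + 18975 * 0.59 = 19735 + 11195 = 30930
Net migration: Band 2 + 410 → 9550
Population now: 0–9=10388, 10–19=9550, 20–29=8495, 30–39=15524, 40–49=12737, 50+=30930
Total after period 3: 10388 + 9550 + 8495 + 15524 + 12737 + 30930 = 87624

87624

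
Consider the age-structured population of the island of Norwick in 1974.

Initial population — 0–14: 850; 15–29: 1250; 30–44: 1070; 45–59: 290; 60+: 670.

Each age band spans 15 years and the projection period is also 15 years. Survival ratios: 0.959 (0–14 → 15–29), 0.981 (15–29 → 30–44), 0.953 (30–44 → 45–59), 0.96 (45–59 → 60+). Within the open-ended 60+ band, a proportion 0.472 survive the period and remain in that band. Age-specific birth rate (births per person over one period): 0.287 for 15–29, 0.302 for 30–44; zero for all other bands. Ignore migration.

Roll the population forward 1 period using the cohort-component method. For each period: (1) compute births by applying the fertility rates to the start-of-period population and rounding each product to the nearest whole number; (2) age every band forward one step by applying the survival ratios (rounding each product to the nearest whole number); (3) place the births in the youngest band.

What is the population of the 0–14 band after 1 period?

682

— Period 1 —
Births: 1250 × 0.287 = 359 ; 1070 × 0.302 = 323 → total 682
15–29: 850 × 0.959 = 815
30–44: 1250 × 0.981 = 1226
45–59: 1070 × 0.953 = 1020
60+: 290 × 0.96 + 670 × 0.472 = 278 + 316 = 594
→ [682, 815, 1226, 1020, 594]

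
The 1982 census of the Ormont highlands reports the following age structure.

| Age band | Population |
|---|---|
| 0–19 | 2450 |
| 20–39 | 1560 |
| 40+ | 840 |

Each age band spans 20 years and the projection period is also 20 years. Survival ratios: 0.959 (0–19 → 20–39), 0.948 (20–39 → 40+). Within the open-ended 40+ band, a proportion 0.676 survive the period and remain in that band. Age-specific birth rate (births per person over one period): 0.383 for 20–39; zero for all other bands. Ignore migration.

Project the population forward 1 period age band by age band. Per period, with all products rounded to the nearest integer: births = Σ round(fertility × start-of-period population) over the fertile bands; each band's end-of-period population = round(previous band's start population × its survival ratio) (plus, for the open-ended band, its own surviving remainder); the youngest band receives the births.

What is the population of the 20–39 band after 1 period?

2350

Numbering the groups 1..3 from youngest to oldest:
Period 1:
Births: 1560 × 0.383 = 597
Group 2: 2450 × 0.959 = 2350
Group 3: 1560 × 0.948 + 840 × 0.676 = 1479 + 568 = 2047
Population now: 0–19=597, 20–39=2350, 40+=2047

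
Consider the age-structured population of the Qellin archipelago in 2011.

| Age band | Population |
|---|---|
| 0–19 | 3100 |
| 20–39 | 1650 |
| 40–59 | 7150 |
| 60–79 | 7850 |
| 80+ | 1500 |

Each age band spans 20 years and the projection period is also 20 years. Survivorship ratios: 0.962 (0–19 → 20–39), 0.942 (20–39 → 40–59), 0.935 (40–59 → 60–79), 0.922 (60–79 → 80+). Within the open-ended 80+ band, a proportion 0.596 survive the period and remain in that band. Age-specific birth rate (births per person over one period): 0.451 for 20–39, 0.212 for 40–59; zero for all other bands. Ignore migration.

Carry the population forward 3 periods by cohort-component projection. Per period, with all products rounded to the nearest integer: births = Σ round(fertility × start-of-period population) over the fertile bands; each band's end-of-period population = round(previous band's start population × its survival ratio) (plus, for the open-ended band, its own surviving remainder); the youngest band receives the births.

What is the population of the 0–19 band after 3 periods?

Period 1.
Births: 1650 × 0.451 = 744 ; 7150 × 0.212 = 1516 — total 2260
20–39: 3100 × 0.962 = 2982
40–59: 1650 × 0.942 = 1554
60–79: 7150 × 0.935 = 6685
80+: 7850 × 0.922 + 1500 × 0.596 = 7238 + 894 = 8132
→ [2260, 2982, 1554, 6685, 8132]
Period 2.
Births: 2982 × 0.451 = 1345 ; 1554 × 0.212 = 329 — total 1674
20–39: 2260 × 0.962 = 2174
40–59: 2982 × 0.942 = 2809
60–79: 1554 × 0.935 = 1453
80+: 6685 × 0.922 + 8132 × 0.596 = 6164 + 4847 = 11011
→ [1674, 2174, 2809, 1453, 11011]
Period 3.
Births: 2174 × 0.451 = 980 ; 2809 × 0.212 = 596 — total 1576
20–39: 1674 × 0.962 = 1610
40–59: 2174 × 0.942 = 2048
60–79: 2809 × 0.935 = 2626
80+: 1453 × 0.922 + 11011 × 0.596 = 1340 + 6563 = 7903
→ [1576, 1610, 2048, 2626, 7903]

1576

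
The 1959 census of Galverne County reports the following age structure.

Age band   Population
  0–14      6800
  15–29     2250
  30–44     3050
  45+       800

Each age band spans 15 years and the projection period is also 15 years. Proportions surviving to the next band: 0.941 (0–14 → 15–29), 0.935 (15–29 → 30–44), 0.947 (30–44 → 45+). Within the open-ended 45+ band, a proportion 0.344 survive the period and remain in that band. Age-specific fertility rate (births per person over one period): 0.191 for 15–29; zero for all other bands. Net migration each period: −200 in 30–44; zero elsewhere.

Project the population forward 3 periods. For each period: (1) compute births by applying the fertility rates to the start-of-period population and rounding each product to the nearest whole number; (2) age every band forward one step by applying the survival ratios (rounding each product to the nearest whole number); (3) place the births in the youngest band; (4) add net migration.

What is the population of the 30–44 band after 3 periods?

Period 1.
Births: 2250 * 0.191 = 430
15–29: 6800 * 0.941 = 6399
30–44: 2250 * 0.935 = 2104
45+: 3050 * 0.947 + 800 * 0.344 = 2888 + 275 = 3163
Net migration: 30–44 − 200 → 1904
→ [430, 6399, 1904, 3163]
Period 2.
Births: 6399 * 0.191 = 1222
15–29: 430 * 0.941 = 405
30–44: 6399 * 0.935 = 5983
45+: 1904 * 0.947 + 3163 * 0.344 = 1803 + 1088 = 2891
Net migration: 30–44 − 200 → 5783
→ [1222, 405, 5783, 2891]
Period 3.
Births: 405 * 0.191 = 77
15–29: 1222 * 0.941 = 1150
30–44: 405 * 0.935 = 379
45+: 5783 * 0.947 + 2891 * 0.344 = 5477 + 995 = 6472
Net migration: 30–44 − 200 → 179
→ [77, 1150, 179, 6472]

179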